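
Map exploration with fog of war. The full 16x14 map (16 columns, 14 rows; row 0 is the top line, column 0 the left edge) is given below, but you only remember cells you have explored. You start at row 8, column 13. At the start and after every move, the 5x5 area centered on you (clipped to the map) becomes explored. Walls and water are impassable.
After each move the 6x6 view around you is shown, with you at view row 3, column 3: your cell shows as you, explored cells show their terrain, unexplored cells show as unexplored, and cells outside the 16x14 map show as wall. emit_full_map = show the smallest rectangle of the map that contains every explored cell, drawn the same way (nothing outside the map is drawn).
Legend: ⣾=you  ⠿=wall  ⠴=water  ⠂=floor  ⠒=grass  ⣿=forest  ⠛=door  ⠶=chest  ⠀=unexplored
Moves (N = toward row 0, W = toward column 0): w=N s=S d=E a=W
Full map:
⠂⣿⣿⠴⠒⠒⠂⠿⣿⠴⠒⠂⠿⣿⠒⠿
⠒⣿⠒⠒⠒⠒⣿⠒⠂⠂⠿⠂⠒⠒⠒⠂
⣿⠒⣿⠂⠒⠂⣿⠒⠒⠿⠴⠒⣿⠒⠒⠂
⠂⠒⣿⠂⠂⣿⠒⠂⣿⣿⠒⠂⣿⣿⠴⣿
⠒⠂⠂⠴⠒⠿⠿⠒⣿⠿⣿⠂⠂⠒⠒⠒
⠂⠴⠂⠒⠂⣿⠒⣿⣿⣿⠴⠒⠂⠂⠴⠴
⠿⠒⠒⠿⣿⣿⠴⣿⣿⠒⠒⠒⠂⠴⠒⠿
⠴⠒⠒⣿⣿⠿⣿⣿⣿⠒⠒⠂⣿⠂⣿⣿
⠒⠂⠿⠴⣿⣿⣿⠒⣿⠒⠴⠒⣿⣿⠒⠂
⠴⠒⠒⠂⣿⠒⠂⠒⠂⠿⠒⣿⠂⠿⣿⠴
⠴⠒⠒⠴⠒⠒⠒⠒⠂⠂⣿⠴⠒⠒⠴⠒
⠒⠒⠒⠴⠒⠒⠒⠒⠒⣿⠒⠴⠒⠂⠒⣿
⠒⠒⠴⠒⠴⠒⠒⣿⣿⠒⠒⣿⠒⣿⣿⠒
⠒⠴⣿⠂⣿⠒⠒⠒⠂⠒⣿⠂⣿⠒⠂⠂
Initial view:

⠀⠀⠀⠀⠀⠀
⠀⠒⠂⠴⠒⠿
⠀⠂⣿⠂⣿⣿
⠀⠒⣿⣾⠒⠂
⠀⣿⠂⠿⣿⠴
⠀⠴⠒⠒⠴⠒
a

⠀⠀⠀⠀⠀⠀
⠀⠒⠒⠂⠴⠒
⠀⠒⠂⣿⠂⣿
⠀⠴⠒⣾⣿⠒
⠀⠒⣿⠂⠿⣿
⠀⣿⠴⠒⠒⠴

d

⠀⠀⠀⠀⠀⠀
⠒⠒⠂⠴⠒⠿
⠒⠂⣿⠂⣿⣿
⠴⠒⣿⣾⠒⠂
⠒⣿⠂⠿⣿⠴
⣿⠴⠒⠒⠴⠒

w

⠀⠀⠀⠀⠀⠀
⠀⠒⠂⠂⠴⠴
⠒⠒⠂⠴⠒⠿
⠒⠂⣿⣾⣿⣿
⠴⠒⣿⣿⠒⠂
⠒⣿⠂⠿⣿⠴

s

⠀⠒⠂⠂⠴⠴
⠒⠒⠂⠴⠒⠿
⠒⠂⣿⠂⣿⣿
⠴⠒⣿⣾⠒⠂
⠒⣿⠂⠿⣿⠴
⣿⠴⠒⠒⠴⠒

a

⠀⠀⠒⠂⠂⠴
⠀⠒⠒⠂⠴⠒
⠀⠒⠂⣿⠂⣿
⠀⠴⠒⣾⣿⠒
⠀⠒⣿⠂⠿⣿
⠀⣿⠴⠒⠒⠴

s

⠀⠒⠒⠂⠴⠒
⠀⠒⠂⣿⠂⣿
⠀⠴⠒⣿⣿⠒
⠀⠒⣿⣾⠿⣿
⠀⣿⠴⠒⠒⠴
⠀⠒⠴⠒⠂⠒

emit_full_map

⠀⠒⠂⠂⠴⠴
⠒⠒⠂⠴⠒⠿
⠒⠂⣿⠂⣿⣿
⠴⠒⣿⣿⠒⠂
⠒⣿⣾⠿⣿⠴
⣿⠴⠒⠒⠴⠒
⠒⠴⠒⠂⠒⠀

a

⠀⠀⠒⠒⠂⠴
⠀⠒⠒⠂⣿⠂
⠀⠒⠴⠒⣿⣿
⠀⠿⠒⣾⠂⠿
⠀⠂⣿⠴⠒⠒
⠀⣿⠒⠴⠒⠂

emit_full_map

⠀⠀⠒⠂⠂⠴⠴
⠀⠒⠒⠂⠴⠒⠿
⠒⠒⠂⣿⠂⣿⣿
⠒⠴⠒⣿⣿⠒⠂
⠿⠒⣾⠂⠿⣿⠴
⠂⣿⠴⠒⠒⠴⠒
⣿⠒⠴⠒⠂⠒⠀


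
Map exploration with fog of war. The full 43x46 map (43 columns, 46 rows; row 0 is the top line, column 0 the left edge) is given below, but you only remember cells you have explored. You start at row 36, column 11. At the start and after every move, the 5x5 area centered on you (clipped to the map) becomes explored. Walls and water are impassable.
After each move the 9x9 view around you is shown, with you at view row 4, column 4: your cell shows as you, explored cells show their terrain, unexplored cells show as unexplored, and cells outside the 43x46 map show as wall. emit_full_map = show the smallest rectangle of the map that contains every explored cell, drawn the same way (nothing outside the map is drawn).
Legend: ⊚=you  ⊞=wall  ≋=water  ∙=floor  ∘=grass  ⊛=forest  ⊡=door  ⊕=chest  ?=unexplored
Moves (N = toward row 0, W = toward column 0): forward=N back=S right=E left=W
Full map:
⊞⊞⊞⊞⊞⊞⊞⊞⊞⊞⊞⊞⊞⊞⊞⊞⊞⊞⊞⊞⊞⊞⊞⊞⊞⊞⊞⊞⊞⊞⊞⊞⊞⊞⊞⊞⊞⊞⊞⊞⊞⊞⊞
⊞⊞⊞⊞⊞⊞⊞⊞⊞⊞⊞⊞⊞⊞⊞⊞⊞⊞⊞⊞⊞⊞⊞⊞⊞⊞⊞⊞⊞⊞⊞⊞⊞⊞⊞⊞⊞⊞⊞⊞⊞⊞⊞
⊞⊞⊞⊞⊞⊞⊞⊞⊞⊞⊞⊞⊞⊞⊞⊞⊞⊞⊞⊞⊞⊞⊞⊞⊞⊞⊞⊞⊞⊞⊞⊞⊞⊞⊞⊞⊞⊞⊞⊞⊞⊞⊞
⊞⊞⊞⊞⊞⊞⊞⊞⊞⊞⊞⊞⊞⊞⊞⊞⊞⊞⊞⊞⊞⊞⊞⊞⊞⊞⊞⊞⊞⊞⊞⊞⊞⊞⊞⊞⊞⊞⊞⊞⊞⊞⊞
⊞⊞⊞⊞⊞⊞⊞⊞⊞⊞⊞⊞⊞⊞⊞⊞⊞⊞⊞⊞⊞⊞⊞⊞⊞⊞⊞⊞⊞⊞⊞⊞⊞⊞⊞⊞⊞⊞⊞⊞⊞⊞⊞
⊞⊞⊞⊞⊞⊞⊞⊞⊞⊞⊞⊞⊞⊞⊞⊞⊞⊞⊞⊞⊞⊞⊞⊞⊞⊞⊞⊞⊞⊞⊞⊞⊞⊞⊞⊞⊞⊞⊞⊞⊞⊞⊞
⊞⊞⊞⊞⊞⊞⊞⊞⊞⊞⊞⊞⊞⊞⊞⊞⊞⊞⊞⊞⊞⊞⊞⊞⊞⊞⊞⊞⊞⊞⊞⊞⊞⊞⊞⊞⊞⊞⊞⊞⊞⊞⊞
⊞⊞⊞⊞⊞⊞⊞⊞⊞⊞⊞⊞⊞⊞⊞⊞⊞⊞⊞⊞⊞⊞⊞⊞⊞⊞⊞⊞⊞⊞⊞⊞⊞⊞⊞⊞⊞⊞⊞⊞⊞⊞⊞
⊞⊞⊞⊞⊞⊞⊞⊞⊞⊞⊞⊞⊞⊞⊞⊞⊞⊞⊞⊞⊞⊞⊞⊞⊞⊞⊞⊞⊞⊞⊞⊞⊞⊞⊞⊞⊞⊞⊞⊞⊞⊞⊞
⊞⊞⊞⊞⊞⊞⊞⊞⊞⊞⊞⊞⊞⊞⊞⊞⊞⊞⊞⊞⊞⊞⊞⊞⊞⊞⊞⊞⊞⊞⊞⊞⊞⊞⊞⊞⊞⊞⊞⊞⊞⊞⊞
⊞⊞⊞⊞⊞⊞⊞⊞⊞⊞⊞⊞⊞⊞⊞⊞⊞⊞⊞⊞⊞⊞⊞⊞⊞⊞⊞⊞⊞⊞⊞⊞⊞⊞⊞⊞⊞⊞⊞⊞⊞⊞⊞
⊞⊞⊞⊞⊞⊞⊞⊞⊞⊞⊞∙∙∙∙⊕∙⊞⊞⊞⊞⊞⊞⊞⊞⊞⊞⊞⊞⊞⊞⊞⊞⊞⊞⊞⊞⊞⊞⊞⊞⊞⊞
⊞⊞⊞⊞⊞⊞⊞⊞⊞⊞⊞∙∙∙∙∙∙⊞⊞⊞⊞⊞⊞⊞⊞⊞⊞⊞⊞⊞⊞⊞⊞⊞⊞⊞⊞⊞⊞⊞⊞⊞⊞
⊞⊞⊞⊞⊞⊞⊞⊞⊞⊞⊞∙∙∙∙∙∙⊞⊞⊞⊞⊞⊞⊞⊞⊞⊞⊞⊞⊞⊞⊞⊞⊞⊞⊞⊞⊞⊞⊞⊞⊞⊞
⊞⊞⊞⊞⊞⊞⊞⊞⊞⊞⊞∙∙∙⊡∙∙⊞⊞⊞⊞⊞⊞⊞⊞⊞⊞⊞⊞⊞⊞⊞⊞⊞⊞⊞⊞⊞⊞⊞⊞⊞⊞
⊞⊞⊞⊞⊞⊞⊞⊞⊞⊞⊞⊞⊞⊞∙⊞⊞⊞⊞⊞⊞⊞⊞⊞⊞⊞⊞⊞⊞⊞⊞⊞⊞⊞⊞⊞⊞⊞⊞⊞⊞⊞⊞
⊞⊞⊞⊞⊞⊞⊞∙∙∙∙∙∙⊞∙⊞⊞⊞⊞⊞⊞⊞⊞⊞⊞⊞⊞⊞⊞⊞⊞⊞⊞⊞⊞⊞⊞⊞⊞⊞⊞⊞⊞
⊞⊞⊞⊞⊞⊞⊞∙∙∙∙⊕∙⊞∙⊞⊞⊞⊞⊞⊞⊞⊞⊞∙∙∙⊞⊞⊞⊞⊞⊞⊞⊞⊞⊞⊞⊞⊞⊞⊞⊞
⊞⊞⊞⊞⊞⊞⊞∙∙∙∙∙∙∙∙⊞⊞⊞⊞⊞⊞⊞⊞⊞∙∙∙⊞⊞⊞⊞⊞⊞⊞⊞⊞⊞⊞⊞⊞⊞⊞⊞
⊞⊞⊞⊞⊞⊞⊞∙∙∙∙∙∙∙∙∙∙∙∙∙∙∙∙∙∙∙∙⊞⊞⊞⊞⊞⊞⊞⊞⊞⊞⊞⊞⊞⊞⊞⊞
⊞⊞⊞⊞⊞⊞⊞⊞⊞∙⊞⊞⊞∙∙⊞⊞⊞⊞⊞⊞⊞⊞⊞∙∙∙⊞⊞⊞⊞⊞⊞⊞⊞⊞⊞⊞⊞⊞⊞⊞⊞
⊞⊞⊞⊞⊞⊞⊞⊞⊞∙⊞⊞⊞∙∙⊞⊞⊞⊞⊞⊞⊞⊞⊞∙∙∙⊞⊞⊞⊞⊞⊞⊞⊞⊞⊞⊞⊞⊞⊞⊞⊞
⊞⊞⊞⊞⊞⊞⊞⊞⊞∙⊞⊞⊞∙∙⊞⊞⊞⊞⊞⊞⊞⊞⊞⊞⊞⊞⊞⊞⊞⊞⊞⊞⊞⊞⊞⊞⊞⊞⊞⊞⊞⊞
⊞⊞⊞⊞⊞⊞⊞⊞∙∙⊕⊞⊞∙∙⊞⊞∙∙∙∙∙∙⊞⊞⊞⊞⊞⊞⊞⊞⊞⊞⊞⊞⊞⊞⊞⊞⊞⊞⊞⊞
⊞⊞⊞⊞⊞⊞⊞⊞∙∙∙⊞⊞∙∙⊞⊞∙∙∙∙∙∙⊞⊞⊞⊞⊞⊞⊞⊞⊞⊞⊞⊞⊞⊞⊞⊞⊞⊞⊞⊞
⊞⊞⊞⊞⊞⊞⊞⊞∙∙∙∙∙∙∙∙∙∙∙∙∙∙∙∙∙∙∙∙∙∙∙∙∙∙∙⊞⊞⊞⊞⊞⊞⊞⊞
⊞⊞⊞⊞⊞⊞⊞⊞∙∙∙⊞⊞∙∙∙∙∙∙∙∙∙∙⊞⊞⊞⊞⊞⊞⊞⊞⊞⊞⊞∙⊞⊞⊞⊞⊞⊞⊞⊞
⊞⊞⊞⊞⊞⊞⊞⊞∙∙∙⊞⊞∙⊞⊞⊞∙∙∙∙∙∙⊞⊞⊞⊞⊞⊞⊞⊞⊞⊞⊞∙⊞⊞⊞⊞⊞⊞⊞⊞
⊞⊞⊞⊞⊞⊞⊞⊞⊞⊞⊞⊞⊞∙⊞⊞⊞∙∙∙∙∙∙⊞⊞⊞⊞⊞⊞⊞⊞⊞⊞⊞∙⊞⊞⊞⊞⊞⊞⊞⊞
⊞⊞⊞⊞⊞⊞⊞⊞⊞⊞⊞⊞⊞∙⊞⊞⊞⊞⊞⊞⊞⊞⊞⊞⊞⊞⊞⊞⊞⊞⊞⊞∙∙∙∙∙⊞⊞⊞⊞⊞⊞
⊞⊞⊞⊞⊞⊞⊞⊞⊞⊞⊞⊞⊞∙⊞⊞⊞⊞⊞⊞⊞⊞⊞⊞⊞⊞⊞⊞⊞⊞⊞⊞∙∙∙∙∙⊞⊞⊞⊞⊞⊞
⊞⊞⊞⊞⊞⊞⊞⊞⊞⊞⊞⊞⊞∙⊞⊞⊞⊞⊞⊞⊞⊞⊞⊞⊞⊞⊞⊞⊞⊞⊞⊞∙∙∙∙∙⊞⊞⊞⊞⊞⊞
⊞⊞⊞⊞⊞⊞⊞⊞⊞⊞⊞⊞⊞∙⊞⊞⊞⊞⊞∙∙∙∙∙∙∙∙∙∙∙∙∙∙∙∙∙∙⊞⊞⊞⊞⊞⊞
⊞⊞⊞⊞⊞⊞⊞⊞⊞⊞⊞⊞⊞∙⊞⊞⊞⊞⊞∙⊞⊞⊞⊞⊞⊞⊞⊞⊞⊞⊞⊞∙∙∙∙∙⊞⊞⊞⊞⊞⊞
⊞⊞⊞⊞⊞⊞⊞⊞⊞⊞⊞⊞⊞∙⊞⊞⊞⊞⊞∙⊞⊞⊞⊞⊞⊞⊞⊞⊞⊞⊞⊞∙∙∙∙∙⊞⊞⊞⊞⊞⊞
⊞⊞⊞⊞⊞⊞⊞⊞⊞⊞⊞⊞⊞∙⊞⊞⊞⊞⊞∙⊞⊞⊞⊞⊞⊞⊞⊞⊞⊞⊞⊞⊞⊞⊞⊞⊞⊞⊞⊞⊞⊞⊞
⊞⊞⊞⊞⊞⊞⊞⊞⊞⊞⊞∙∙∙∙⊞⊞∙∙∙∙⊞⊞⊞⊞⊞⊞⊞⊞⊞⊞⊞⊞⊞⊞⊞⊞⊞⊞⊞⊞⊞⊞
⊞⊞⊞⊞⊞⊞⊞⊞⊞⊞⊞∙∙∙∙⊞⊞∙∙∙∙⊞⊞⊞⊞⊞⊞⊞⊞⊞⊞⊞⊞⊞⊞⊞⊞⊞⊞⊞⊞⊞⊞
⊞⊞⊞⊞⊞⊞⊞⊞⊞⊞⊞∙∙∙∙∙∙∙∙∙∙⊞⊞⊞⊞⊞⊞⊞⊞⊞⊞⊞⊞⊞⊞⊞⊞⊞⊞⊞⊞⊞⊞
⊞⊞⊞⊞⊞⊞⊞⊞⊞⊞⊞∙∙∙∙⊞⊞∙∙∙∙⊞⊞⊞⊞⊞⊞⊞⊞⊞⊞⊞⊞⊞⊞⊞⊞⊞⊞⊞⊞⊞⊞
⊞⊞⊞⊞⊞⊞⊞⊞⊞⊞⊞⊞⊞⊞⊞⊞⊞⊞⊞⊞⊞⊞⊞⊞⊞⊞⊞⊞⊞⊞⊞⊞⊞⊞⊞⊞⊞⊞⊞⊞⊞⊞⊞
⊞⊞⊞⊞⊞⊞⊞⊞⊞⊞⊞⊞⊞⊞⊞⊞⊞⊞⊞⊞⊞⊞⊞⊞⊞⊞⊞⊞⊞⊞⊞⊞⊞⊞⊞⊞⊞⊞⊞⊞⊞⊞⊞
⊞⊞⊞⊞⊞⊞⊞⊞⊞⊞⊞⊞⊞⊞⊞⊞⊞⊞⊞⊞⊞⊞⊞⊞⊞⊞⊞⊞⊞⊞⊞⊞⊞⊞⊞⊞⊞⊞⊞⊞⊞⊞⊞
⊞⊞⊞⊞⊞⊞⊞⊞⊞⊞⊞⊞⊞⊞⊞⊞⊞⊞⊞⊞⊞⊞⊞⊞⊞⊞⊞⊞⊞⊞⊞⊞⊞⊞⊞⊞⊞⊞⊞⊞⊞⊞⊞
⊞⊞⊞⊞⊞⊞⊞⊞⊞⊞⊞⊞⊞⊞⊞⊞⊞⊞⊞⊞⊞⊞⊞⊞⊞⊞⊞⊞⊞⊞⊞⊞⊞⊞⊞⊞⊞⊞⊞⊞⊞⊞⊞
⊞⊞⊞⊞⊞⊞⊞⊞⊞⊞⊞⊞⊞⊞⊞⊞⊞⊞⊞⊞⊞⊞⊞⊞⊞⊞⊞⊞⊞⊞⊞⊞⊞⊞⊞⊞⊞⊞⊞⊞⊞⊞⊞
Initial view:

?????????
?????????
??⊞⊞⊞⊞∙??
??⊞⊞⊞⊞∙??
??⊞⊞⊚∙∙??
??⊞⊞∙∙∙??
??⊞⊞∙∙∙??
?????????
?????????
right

?????????
?????????
?⊞⊞⊞⊞∙⊞??
?⊞⊞⊞⊞∙⊞??
?⊞⊞∙⊚∙∙??
?⊞⊞∙∙∙∙??
?⊞⊞∙∙∙∙??
?????????
?????????

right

?????????
?????????
⊞⊞⊞⊞∙⊞⊞??
⊞⊞⊞⊞∙⊞⊞??
⊞⊞∙∙⊚∙⊞??
⊞⊞∙∙∙∙⊞??
⊞⊞∙∙∙∙∙??
?????????
?????????

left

?????????
?????????
?⊞⊞⊞⊞∙⊞⊞?
?⊞⊞⊞⊞∙⊞⊞?
?⊞⊞∙⊚∙∙⊞?
?⊞⊞∙∙∙∙⊞?
?⊞⊞∙∙∙∙∙?
?????????
?????????

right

?????????
?????????
⊞⊞⊞⊞∙⊞⊞??
⊞⊞⊞⊞∙⊞⊞??
⊞⊞∙∙⊚∙⊞??
⊞⊞∙∙∙∙⊞??
⊞⊞∙∙∙∙∙??
?????????
?????????

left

?????????
?????????
?⊞⊞⊞⊞∙⊞⊞?
?⊞⊞⊞⊞∙⊞⊞?
?⊞⊞∙⊚∙∙⊞?
?⊞⊞∙∙∙∙⊞?
?⊞⊞∙∙∙∙∙?
?????????
?????????

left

?????????
?????????
??⊞⊞⊞⊞∙⊞⊞
??⊞⊞⊞⊞∙⊞⊞
??⊞⊞⊚∙∙∙⊞
??⊞⊞∙∙∙∙⊞
??⊞⊞∙∙∙∙∙
?????????
?????????

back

?????????
??⊞⊞⊞⊞∙⊞⊞
??⊞⊞⊞⊞∙⊞⊞
??⊞⊞∙∙∙∙⊞
??⊞⊞⊚∙∙∙⊞
??⊞⊞∙∙∙∙∙
??⊞⊞∙∙∙??
?????????
?????????

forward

?????????
?????????
??⊞⊞⊞⊞∙⊞⊞
??⊞⊞⊞⊞∙⊞⊞
??⊞⊞⊚∙∙∙⊞
??⊞⊞∙∙∙∙⊞
??⊞⊞∙∙∙∙∙
??⊞⊞∙∙∙??
?????????

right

?????????
?????????
?⊞⊞⊞⊞∙⊞⊞?
?⊞⊞⊞⊞∙⊞⊞?
?⊞⊞∙⊚∙∙⊞?
?⊞⊞∙∙∙∙⊞?
?⊞⊞∙∙∙∙∙?
?⊞⊞∙∙∙???
?????????

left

?????????
?????????
??⊞⊞⊞⊞∙⊞⊞
??⊞⊞⊞⊞∙⊞⊞
??⊞⊞⊚∙∙∙⊞
??⊞⊞∙∙∙∙⊞
??⊞⊞∙∙∙∙∙
??⊞⊞∙∙∙??
?????????

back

?????????
??⊞⊞⊞⊞∙⊞⊞
??⊞⊞⊞⊞∙⊞⊞
??⊞⊞∙∙∙∙⊞
??⊞⊞⊚∙∙∙⊞
??⊞⊞∙∙∙∙∙
??⊞⊞∙∙∙??
?????????
?????????


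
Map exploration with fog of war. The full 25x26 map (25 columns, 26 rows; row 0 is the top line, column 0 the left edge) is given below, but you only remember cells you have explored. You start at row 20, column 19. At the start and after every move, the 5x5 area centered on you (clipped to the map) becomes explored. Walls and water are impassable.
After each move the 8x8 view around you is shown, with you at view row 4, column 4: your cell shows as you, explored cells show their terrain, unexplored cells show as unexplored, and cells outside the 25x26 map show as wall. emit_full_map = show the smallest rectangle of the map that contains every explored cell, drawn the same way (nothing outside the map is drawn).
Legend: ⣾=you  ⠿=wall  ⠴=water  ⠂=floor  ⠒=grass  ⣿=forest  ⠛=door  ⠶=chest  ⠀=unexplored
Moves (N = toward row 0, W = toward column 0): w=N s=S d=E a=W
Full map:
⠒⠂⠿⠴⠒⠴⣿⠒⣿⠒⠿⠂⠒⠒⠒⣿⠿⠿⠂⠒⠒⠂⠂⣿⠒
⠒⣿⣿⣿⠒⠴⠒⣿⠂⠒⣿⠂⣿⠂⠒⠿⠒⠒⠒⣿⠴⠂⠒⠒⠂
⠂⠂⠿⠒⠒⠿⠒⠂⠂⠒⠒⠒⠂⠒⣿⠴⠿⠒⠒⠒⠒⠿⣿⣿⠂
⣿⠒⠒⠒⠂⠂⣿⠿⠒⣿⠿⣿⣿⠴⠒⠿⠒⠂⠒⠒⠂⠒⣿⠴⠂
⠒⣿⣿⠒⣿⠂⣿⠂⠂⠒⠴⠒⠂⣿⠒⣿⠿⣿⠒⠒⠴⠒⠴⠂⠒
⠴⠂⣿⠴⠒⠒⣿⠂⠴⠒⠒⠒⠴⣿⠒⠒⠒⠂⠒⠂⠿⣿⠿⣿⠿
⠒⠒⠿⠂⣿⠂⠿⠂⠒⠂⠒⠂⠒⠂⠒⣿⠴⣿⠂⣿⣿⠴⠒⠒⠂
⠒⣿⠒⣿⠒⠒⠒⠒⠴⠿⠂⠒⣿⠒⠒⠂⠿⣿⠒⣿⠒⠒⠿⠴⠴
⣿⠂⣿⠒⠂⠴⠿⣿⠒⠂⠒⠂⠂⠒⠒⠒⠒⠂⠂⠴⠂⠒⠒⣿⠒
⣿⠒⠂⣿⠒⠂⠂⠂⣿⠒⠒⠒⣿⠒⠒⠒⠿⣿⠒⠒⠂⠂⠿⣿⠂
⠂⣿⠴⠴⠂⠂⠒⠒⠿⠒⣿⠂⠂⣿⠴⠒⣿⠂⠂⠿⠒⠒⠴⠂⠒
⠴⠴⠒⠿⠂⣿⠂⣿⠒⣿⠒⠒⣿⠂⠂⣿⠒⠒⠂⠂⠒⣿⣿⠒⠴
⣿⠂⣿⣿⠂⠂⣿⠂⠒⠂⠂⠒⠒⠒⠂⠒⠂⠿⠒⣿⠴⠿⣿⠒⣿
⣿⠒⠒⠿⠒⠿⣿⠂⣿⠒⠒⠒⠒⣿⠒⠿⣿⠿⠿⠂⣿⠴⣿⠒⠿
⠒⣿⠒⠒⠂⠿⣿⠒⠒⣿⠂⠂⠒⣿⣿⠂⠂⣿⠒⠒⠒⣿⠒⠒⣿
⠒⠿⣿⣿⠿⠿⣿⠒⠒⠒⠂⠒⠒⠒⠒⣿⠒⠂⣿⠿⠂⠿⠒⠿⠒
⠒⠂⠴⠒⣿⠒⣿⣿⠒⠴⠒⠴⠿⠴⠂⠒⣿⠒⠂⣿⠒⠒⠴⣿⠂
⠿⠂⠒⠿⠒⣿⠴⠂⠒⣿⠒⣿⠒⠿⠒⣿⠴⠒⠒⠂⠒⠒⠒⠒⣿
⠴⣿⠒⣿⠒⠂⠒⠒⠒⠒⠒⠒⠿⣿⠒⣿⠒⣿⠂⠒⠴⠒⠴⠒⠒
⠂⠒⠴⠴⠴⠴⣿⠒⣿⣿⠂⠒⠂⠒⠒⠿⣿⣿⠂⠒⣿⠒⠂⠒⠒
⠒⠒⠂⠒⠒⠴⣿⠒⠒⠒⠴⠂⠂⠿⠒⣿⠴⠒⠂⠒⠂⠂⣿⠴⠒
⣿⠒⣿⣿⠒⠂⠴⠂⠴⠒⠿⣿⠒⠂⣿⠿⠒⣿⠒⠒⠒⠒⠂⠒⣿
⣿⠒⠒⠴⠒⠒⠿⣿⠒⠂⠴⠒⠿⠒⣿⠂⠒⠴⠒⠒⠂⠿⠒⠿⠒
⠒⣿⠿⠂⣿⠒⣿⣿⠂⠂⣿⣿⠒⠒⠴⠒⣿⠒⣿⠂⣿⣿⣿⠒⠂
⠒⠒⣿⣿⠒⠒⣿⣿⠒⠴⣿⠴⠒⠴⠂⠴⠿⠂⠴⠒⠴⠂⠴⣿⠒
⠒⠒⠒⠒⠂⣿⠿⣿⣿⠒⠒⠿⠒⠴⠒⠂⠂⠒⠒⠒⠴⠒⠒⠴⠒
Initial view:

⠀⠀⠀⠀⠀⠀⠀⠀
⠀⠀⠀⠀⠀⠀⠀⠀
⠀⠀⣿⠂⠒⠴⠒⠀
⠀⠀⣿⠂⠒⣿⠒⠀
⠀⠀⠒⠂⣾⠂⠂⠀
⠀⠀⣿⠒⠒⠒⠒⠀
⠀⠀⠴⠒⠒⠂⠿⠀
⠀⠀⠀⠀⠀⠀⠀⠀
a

⠀⠀⠀⠀⠀⠀⠀⠀
⠀⠀⠀⠀⠀⠀⠀⠀
⠀⠀⠒⣿⠂⠒⠴⠒
⠀⠀⣿⣿⠂⠒⣿⠒
⠀⠀⠴⠒⣾⠒⠂⠂
⠀⠀⠒⣿⠒⠒⠒⠒
⠀⠀⠒⠴⠒⠒⠂⠿
⠀⠀⠀⠀⠀⠀⠀⠀

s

⠀⠀⠀⠀⠀⠀⠀⠀
⠀⠀⠒⣿⠂⠒⠴⠒
⠀⠀⣿⣿⠂⠒⣿⠒
⠀⠀⠴⠒⠂⠒⠂⠂
⠀⠀⠒⣿⣾⠒⠒⠒
⠀⠀⠒⠴⠒⠒⠂⠿
⠀⠀⣿⠒⣿⠂⣿⠀
⠀⠀⠀⠀⠀⠀⠀⠀

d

⠀⠀⠀⠀⠀⠀⠀⠀
⠀⠒⣿⠂⠒⠴⠒⠀
⠀⣿⣿⠂⠒⣿⠒⠀
⠀⠴⠒⠂⠒⠂⠂⠀
⠀⠒⣿⠒⣾⠒⠒⠀
⠀⠒⠴⠒⠒⠂⠿⠀
⠀⣿⠒⣿⠂⣿⣿⠀
⠀⠀⠀⠀⠀⠀⠀⠀

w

⠀⠀⠀⠀⠀⠀⠀⠀
⠀⠀⠀⠀⠀⠀⠀⠀
⠀⠒⣿⠂⠒⠴⠒⠀
⠀⣿⣿⠂⠒⣿⠒⠀
⠀⠴⠒⠂⣾⠂⠂⠀
⠀⠒⣿⠒⠒⠒⠒⠀
⠀⠒⠴⠒⠒⠂⠿⠀
⠀⣿⠒⣿⠂⣿⣿⠀

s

⠀⠀⠀⠀⠀⠀⠀⠀
⠀⠒⣿⠂⠒⠴⠒⠀
⠀⣿⣿⠂⠒⣿⠒⠀
⠀⠴⠒⠂⠒⠂⠂⠀
⠀⠒⣿⠒⣾⠒⠒⠀
⠀⠒⠴⠒⠒⠂⠿⠀
⠀⣿⠒⣿⠂⣿⣿⠀
⠀⠀⠀⠀⠀⠀⠀⠀

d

⠀⠀⠀⠀⠀⠀⠀⠀
⠒⣿⠂⠒⠴⠒⠀⠀
⣿⣿⠂⠒⣿⠒⠂⠀
⠴⠒⠂⠒⠂⠂⣿⠀
⠒⣿⠒⠒⣾⠒⠂⠀
⠒⠴⠒⠒⠂⠿⠒⠀
⣿⠒⣿⠂⣿⣿⣿⠀
⠀⠀⠀⠀⠀⠀⠀⠀

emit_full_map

⠒⣿⠂⠒⠴⠒⠀
⣿⣿⠂⠒⣿⠒⠂
⠴⠒⠂⠒⠂⠂⣿
⠒⣿⠒⠒⣾⠒⠂
⠒⠴⠒⠒⠂⠿⠒
⣿⠒⣿⠂⣿⣿⣿

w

⠀⠀⠀⠀⠀⠀⠀⠀
⠀⠀⠀⠀⠀⠀⠀⠀
⠒⣿⠂⠒⠴⠒⠴⠀
⣿⣿⠂⠒⣿⠒⠂⠀
⠴⠒⠂⠒⣾⠂⣿⠀
⠒⣿⠒⠒⠒⠒⠂⠀
⠒⠴⠒⠒⠂⠿⠒⠀
⣿⠒⣿⠂⣿⣿⣿⠀

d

⠀⠀⠀⠀⠀⠀⠀⠀
⠀⠀⠀⠀⠀⠀⠀⠀
⣿⠂⠒⠴⠒⠴⠒⠀
⣿⠂⠒⣿⠒⠂⠒⠀
⠒⠂⠒⠂⣾⣿⠴⠀
⣿⠒⠒⠒⠒⠂⠒⠀
⠴⠒⠒⠂⠿⠒⠿⠀
⠒⣿⠂⣿⣿⣿⠀⠀

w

⠀⠀⠀⠀⠀⠀⠀⠀
⠀⠀⠀⠀⠀⠀⠀⠀
⠀⠀⠂⠒⠒⠒⠒⠀
⣿⠂⠒⠴⠒⠴⠒⠀
⣿⠂⠒⣿⣾⠂⠒⠀
⠒⠂⠒⠂⠂⣿⠴⠀
⣿⠒⠒⠒⠒⠂⠒⠀
⠴⠒⠒⠂⠿⠒⠿⠀

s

⠀⠀⠀⠀⠀⠀⠀⠀
⠀⠀⠂⠒⠒⠒⠒⠀
⣿⠂⠒⠴⠒⠴⠒⠀
⣿⠂⠒⣿⠒⠂⠒⠀
⠒⠂⠒⠂⣾⣿⠴⠀
⣿⠒⠒⠒⠒⠂⠒⠀
⠴⠒⠒⠂⠿⠒⠿⠀
⠒⣿⠂⣿⣿⣿⠀⠀

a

⠀⠀⠀⠀⠀⠀⠀⠀
⠀⠀⠀⠂⠒⠒⠒⠒
⠒⣿⠂⠒⠴⠒⠴⠒
⣿⣿⠂⠒⣿⠒⠂⠒
⠴⠒⠂⠒⣾⠂⣿⠴
⠒⣿⠒⠒⠒⠒⠂⠒
⠒⠴⠒⠒⠂⠿⠒⠿
⣿⠒⣿⠂⣿⣿⣿⠀

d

⠀⠀⠀⠀⠀⠀⠀⠀
⠀⠀⠂⠒⠒⠒⠒⠀
⣿⠂⠒⠴⠒⠴⠒⠀
⣿⠂⠒⣿⠒⠂⠒⠀
⠒⠂⠒⠂⣾⣿⠴⠀
⣿⠒⠒⠒⠒⠂⠒⠀
⠴⠒⠒⠂⠿⠒⠿⠀
⠒⣿⠂⣿⣿⣿⠀⠀

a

⠀⠀⠀⠀⠀⠀⠀⠀
⠀⠀⠀⠂⠒⠒⠒⠒
⠒⣿⠂⠒⠴⠒⠴⠒
⣿⣿⠂⠒⣿⠒⠂⠒
⠴⠒⠂⠒⣾⠂⣿⠴
⠒⣿⠒⠒⠒⠒⠂⠒
⠒⠴⠒⠒⠂⠿⠒⠿
⣿⠒⣿⠂⣿⣿⣿⠀


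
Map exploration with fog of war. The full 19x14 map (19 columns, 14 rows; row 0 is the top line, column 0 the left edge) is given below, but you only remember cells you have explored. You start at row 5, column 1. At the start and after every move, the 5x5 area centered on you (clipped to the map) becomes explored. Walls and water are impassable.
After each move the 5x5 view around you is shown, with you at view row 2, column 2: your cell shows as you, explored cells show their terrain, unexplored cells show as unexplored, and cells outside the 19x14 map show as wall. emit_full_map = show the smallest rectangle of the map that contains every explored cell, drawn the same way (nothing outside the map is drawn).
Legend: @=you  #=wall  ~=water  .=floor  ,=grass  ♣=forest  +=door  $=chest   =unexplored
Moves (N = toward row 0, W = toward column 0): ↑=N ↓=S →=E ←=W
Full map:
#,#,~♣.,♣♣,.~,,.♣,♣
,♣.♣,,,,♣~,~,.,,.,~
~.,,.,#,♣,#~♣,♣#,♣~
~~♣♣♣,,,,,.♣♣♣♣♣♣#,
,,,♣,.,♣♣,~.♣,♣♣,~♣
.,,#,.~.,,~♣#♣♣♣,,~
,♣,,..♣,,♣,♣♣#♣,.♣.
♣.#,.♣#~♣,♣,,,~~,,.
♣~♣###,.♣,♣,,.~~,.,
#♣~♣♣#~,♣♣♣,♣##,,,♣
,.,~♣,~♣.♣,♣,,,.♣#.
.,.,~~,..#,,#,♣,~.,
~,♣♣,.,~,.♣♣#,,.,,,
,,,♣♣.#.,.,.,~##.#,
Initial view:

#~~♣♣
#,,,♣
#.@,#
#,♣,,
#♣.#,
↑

#~.,,
#~~♣♣
#,@,♣
#.,,#
#,♣,,

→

~.,,.
~~♣♣♣
,,@♣,
.,,#,
,♣,,.

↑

,♣.♣,
~.,,.
~~@♣♣
,,,♣,
.,,#,

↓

~.,,.
~~♣♣♣
,,@♣,
.,,#,
,♣,,.

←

#~.,,
#~~♣♣
#,@,♣
#.,,#
#,♣,,

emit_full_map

,♣.♣,
~.,,.
~~♣♣♣
,@,♣,
.,,#,
,♣,,.
♣.#, 


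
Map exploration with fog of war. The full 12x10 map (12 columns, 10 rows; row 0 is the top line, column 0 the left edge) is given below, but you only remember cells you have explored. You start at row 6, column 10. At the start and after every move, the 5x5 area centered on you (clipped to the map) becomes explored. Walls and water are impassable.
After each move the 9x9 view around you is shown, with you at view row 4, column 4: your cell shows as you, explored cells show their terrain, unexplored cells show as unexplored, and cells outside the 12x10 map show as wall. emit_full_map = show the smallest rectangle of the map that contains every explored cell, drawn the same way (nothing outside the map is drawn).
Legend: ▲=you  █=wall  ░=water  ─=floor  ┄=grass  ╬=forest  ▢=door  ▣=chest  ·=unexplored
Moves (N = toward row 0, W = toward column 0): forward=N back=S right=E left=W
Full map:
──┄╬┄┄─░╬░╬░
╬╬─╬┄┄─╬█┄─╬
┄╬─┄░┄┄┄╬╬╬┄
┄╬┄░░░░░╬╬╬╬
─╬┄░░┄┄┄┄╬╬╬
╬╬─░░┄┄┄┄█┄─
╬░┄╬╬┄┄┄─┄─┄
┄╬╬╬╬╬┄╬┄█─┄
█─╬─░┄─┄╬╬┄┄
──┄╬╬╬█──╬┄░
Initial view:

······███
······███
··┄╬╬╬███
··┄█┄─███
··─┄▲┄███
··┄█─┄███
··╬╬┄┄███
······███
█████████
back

······███
··┄╬╬╬███
··┄█┄─███
··─┄─┄███
··┄█▲┄███
··╬╬┄┄███
··─╬┄░███
█████████
█████████

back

··┄╬╬╬███
··┄█┄─███
··─┄─┄███
··┄█─┄███
··╬╬▲┄███
··─╬┄░███
█████████
█████████
█████████

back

··┄█┄─███
··─┄─┄███
··┄█─┄███
··╬╬┄┄███
··─╬▲░███
█████████
█████████
█████████
█████████

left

···┄█┄─██
···─┄─┄██
··╬┄█─┄██
··┄╬╬┄┄██
··──▲┄░██
█████████
█████████
█████████
█████████

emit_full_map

·┄╬╬╬
·┄█┄─
·─┄─┄
╬┄█─┄
┄╬╬┄┄
──▲┄░

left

····┄█┄─█
····─┄─┄█
··┄╬┄█─┄█
··─┄╬╬┄┄█
··█─▲╬┄░█
█████████
█████████
█████████
█████████

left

·····┄█┄─
·····─┄─┄
··╬┄╬┄█─┄
··┄─┄╬╬┄┄
··╬█▲─╬┄░
█████████
█████████
█████████
█████████

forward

·····┄╬╬╬
·····┄█┄─
··┄┄┄─┄─┄
··╬┄╬┄█─┄
··┄─▲╬╬┄┄
··╬█──╬┄░
█████████
█████████
█████████

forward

·········
·····┄╬╬╬
··┄┄┄┄█┄─
··┄┄┄─┄─┄
··╬┄▲┄█─┄
··┄─┄╬╬┄┄
··╬█──╬┄░
█████████
█████████

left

·········
······┄╬╬
··░┄┄┄┄█┄
··╬┄┄┄─┄─
··╬╬▲╬┄█─
··░┄─┄╬╬┄
··╬╬█──╬┄
█████████
█████████

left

·········
·······┄╬
··░░┄┄┄┄█
··╬╬┄┄┄─┄
··╬╬▲┄╬┄█
··─░┄─┄╬╬
··╬╬╬█──╬
█████████
█████████

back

·······┄╬
··░░┄┄┄┄█
··╬╬┄┄┄─┄
··╬╬╬┄╬┄█
··─░▲─┄╬╬
··╬╬╬█──╬
█████████
█████████
█████████

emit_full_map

·····┄╬╬╬
░░┄┄┄┄█┄─
╬╬┄┄┄─┄─┄
╬╬╬┄╬┄█─┄
─░▲─┄╬╬┄┄
╬╬╬█──╬┄░


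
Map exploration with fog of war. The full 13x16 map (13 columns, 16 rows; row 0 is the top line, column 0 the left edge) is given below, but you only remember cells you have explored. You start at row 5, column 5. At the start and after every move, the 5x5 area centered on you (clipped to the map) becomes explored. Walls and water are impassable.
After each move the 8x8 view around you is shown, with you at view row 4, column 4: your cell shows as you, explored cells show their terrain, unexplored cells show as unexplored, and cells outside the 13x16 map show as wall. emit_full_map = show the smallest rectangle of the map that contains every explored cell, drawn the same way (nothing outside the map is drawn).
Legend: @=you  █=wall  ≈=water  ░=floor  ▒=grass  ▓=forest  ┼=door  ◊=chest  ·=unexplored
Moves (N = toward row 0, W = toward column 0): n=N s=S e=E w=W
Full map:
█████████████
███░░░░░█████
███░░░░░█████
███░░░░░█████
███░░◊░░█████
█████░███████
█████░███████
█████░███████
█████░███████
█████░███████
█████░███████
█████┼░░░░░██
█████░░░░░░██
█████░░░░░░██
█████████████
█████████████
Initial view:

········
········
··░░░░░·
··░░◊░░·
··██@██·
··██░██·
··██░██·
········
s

········
··░░░░░·
··░░◊░░·
··██░██·
··██@██·
··██░██·
··██░██·
········

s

··░░░░░·
··░░◊░░·
··██░██·
··██░██·
··██@██·
··██░██·
··██░██·
········

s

··░░◊░░·
··██░██·
··██░██·
··██░██·
··██@██·
··██░██·
··██░██·
········

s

··██░██·
··██░██·
··██░██·
··██░██·
··██@██·
··██░██·
··██┼░░·
········

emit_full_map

░░░░░
░░◊░░
██░██
██░██
██░██
██░██
██@██
██░██
██┼░░

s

··██░██·
··██░██·
··██░██·
··██░██·
··██@██·
··██┼░░·
··██░░░·
········

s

··██░██·
··██░██·
··██░██·
··██░██·
··██@░░·
··██░░░·
··██░░░·
········

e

·██░██··
·██░██··
·██░███·
·██░███·
·██┼@░░·
·██░░░░·
·██░░░░·
········

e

██░██···
██░██···
██░████·
██░████·
██┼░@░░·
██░░░░░·
██░░░░░·
········

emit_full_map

░░░░░··
░░◊░░··
██░██··
██░██··
██░██··
██░██··
██░████
██░████
██┼░@░░
██░░░░░
██░░░░░


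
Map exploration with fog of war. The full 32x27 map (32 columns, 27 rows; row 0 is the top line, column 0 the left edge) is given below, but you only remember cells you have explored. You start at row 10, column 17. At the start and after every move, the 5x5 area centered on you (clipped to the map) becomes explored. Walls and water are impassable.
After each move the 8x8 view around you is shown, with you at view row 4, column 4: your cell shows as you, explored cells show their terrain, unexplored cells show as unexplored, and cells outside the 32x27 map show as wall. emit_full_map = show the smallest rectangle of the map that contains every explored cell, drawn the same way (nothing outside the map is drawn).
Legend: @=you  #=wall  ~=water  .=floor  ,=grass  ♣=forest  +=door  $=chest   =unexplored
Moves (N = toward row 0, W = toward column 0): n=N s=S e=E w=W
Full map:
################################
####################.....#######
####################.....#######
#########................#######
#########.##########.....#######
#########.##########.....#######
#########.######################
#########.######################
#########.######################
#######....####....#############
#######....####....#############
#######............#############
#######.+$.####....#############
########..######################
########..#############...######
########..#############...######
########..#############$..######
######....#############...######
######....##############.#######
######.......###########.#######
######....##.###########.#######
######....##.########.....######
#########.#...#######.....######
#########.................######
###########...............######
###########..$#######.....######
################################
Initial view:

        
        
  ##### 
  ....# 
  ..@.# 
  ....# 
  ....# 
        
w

        
        
  ######
  #....#
  #.@..#
  .....#
  #....#
        

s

        
  ######
  #....#
  #....#
  ..@..#
  #....#
  ##### 
        

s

  ######
  #....#
  #....#
  .....#
  #.@..#
  ##### 
  ##### 
        

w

   #####
   #....
  ##....
  ......
  ##@...
  ######
  ######
        

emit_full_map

 ######
 #....#
##....#
......#
##@...#
###### 
###### 

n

        
   #####
  ##....
  ##....
  ..@...
  ##....
  ######
  ######

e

        
  ######
 ##....#
 ##....#
 ...@..#
 ##....#
 ###### 
 ###### 

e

        
 ###### 
##....# 
##....# 
....@.# 
##....# 
####### 
######  

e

        
######  
#....## 
#....## 
....@## 
#....## 
####### 
#####   

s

######  
#....## 
#....## 
.....## 
#...@## 
####### 
####### 
        

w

 ###### 
##....##
##....##
......##
##..@.##
########
########
        

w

  ######
 ##....#
 ##....#
 ......#
 ##.@..#
 #######
 #######
        

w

   #####
  ##....
  ##....
  ......
  ##@...
  ######
  ######
        

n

        
   #####
  ##....
  ##....
  ..@...
  ##....
  ######
  ######

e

        
  ######
 ##....#
 ##....#
 ...@..#
 ##....#
 #######
 #######

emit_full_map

 ###### 
##....##
##....##
...@..##
##....##
########
########

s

  ######
 ##....#
 ##....#
 ......#
 ##.@..#
 #######
 #######
        

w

   #####
  ##....
  ##....
  ......
  ##@...
  ######
  ######
        


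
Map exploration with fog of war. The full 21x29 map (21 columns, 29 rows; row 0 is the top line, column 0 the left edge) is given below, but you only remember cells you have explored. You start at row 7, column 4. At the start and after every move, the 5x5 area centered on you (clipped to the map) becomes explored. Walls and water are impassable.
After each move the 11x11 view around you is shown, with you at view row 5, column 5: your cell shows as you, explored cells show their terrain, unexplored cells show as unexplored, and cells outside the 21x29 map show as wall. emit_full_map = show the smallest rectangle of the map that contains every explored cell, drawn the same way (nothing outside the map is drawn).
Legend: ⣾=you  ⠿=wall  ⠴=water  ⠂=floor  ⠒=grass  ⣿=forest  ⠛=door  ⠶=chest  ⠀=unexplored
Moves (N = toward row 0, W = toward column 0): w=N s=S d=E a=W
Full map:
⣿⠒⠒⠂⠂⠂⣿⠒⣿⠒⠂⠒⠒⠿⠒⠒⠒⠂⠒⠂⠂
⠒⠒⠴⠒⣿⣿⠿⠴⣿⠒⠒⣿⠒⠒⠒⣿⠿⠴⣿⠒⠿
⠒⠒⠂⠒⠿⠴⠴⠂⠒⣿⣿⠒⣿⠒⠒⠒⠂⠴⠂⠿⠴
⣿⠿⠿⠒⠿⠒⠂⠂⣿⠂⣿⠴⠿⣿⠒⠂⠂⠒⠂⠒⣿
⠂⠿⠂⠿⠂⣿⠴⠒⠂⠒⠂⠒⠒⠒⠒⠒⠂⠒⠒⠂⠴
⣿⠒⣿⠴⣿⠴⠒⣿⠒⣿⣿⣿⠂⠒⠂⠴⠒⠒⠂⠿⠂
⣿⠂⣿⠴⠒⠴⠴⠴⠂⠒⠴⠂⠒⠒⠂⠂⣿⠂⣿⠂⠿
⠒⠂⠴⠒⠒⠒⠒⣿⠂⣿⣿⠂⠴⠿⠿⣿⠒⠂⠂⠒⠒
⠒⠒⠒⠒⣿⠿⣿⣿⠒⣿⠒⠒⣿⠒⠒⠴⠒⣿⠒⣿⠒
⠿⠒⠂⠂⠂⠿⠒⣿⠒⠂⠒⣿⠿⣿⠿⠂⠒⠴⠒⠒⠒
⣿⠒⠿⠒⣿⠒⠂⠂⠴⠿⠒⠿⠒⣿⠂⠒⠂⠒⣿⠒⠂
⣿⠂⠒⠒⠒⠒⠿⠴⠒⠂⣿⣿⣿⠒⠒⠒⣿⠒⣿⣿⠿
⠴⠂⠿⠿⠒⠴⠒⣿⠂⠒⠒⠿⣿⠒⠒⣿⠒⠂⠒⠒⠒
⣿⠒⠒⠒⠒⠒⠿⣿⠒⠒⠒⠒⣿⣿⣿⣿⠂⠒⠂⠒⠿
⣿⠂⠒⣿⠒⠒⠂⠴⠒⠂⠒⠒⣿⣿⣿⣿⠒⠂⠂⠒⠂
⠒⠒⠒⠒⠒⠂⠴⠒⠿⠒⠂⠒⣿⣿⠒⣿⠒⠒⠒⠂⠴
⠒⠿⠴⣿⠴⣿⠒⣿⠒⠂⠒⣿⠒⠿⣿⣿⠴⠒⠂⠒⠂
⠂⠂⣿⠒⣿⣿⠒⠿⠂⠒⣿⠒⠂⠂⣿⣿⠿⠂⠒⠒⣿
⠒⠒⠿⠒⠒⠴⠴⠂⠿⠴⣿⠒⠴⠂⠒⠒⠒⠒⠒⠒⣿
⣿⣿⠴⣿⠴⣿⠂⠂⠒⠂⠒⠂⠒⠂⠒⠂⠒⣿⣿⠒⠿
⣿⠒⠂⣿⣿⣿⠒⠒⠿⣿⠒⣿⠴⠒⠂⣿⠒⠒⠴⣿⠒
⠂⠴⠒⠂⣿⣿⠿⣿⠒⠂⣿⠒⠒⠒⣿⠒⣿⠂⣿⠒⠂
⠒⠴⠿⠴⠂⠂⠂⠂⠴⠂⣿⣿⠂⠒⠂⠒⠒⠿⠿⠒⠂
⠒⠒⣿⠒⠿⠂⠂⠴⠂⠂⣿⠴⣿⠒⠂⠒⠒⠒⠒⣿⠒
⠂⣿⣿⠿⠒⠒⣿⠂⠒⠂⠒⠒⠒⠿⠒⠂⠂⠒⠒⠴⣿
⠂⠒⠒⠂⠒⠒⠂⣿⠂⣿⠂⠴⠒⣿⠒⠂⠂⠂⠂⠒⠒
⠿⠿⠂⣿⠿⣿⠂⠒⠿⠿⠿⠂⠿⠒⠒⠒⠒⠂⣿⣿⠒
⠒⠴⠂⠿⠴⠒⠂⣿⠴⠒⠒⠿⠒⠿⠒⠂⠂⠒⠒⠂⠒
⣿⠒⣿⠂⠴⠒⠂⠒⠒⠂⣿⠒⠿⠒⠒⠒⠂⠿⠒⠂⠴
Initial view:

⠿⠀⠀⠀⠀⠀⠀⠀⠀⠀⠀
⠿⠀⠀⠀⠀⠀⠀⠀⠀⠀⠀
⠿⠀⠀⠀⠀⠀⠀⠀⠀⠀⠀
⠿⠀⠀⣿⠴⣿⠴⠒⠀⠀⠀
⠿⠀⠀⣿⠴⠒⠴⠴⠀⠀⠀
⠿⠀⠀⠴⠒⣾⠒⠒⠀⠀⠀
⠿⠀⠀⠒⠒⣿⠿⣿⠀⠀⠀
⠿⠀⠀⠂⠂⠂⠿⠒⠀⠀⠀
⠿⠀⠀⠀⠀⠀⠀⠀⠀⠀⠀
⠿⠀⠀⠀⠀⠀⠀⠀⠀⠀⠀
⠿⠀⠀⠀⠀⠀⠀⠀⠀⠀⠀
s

⠿⠀⠀⠀⠀⠀⠀⠀⠀⠀⠀
⠿⠀⠀⠀⠀⠀⠀⠀⠀⠀⠀
⠿⠀⠀⣿⠴⣿⠴⠒⠀⠀⠀
⠿⠀⠀⣿⠴⠒⠴⠴⠀⠀⠀
⠿⠀⠀⠴⠒⠒⠒⠒⠀⠀⠀
⠿⠀⠀⠒⠒⣾⠿⣿⠀⠀⠀
⠿⠀⠀⠂⠂⠂⠿⠒⠀⠀⠀
⠿⠀⠀⠿⠒⣿⠒⠂⠀⠀⠀
⠿⠀⠀⠀⠀⠀⠀⠀⠀⠀⠀
⠿⠀⠀⠀⠀⠀⠀⠀⠀⠀⠀
⠿⠀⠀⠀⠀⠀⠀⠀⠀⠀⠀

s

⠿⠀⠀⠀⠀⠀⠀⠀⠀⠀⠀
⠿⠀⠀⣿⠴⣿⠴⠒⠀⠀⠀
⠿⠀⠀⣿⠴⠒⠴⠴⠀⠀⠀
⠿⠀⠀⠴⠒⠒⠒⠒⠀⠀⠀
⠿⠀⠀⠒⠒⣿⠿⣿⠀⠀⠀
⠿⠀⠀⠂⠂⣾⠿⠒⠀⠀⠀
⠿⠀⠀⠿⠒⣿⠒⠂⠀⠀⠀
⠿⠀⠀⠒⠒⠒⠒⠿⠀⠀⠀
⠿⠀⠀⠀⠀⠀⠀⠀⠀⠀⠀
⠿⠀⠀⠀⠀⠀⠀⠀⠀⠀⠀
⠿⠀⠀⠀⠀⠀⠀⠀⠀⠀⠀

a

⠿⠿⠀⠀⠀⠀⠀⠀⠀⠀⠀
⠿⠿⠀⠀⣿⠴⣿⠴⠒⠀⠀
⠿⠿⠀⠀⣿⠴⠒⠴⠴⠀⠀
⠿⠿⠀⠂⠴⠒⠒⠒⠒⠀⠀
⠿⠿⠀⠒⠒⠒⣿⠿⣿⠀⠀
⠿⠿⠀⠒⠂⣾⠂⠿⠒⠀⠀
⠿⠿⠀⠒⠿⠒⣿⠒⠂⠀⠀
⠿⠿⠀⠂⠒⠒⠒⠒⠿⠀⠀
⠿⠿⠀⠀⠀⠀⠀⠀⠀⠀⠀
⠿⠿⠀⠀⠀⠀⠀⠀⠀⠀⠀
⠿⠿⠀⠀⠀⠀⠀⠀⠀⠀⠀

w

⠿⠿⠀⠀⠀⠀⠀⠀⠀⠀⠀
⠿⠿⠀⠀⠀⠀⠀⠀⠀⠀⠀
⠿⠿⠀⠀⣿⠴⣿⠴⠒⠀⠀
⠿⠿⠀⠂⣿⠴⠒⠴⠴⠀⠀
⠿⠿⠀⠂⠴⠒⠒⠒⠒⠀⠀
⠿⠿⠀⠒⠒⣾⣿⠿⣿⠀⠀
⠿⠿⠀⠒⠂⠂⠂⠿⠒⠀⠀
⠿⠿⠀⠒⠿⠒⣿⠒⠂⠀⠀
⠿⠿⠀⠂⠒⠒⠒⠒⠿⠀⠀
⠿⠿⠀⠀⠀⠀⠀⠀⠀⠀⠀
⠿⠿⠀⠀⠀⠀⠀⠀⠀⠀⠀

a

⠿⠿⠿⠀⠀⠀⠀⠀⠀⠀⠀
⠿⠿⠿⠀⠀⠀⠀⠀⠀⠀⠀
⠿⠿⠿⠀⠀⣿⠴⣿⠴⠒⠀
⠿⠿⠿⣿⠂⣿⠴⠒⠴⠴⠀
⠿⠿⠿⠒⠂⠴⠒⠒⠒⠒⠀
⠿⠿⠿⠒⠒⣾⠒⣿⠿⣿⠀
⠿⠿⠿⠿⠒⠂⠂⠂⠿⠒⠀
⠿⠿⠿⣿⠒⠿⠒⣿⠒⠂⠀
⠿⠿⠿⠀⠂⠒⠒⠒⠒⠿⠀
⠿⠿⠿⠀⠀⠀⠀⠀⠀⠀⠀
⠿⠿⠿⠀⠀⠀⠀⠀⠀⠀⠀

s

⠿⠿⠿⠀⠀⠀⠀⠀⠀⠀⠀
⠿⠿⠿⠀⠀⣿⠴⣿⠴⠒⠀
⠿⠿⠿⣿⠂⣿⠴⠒⠴⠴⠀
⠿⠿⠿⠒⠂⠴⠒⠒⠒⠒⠀
⠿⠿⠿⠒⠒⠒⠒⣿⠿⣿⠀
⠿⠿⠿⠿⠒⣾⠂⠂⠿⠒⠀
⠿⠿⠿⣿⠒⠿⠒⣿⠒⠂⠀
⠿⠿⠿⣿⠂⠒⠒⠒⠒⠿⠀
⠿⠿⠿⠀⠀⠀⠀⠀⠀⠀⠀
⠿⠿⠿⠀⠀⠀⠀⠀⠀⠀⠀
⠿⠿⠿⠀⠀⠀⠀⠀⠀⠀⠀

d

⠿⠿⠀⠀⠀⠀⠀⠀⠀⠀⠀
⠿⠿⠀⠀⣿⠴⣿⠴⠒⠀⠀
⠿⠿⣿⠂⣿⠴⠒⠴⠴⠀⠀
⠿⠿⠒⠂⠴⠒⠒⠒⠒⠀⠀
⠿⠿⠒⠒⠒⠒⣿⠿⣿⠀⠀
⠿⠿⠿⠒⠂⣾⠂⠿⠒⠀⠀
⠿⠿⣿⠒⠿⠒⣿⠒⠂⠀⠀
⠿⠿⣿⠂⠒⠒⠒⠒⠿⠀⠀
⠿⠿⠀⠀⠀⠀⠀⠀⠀⠀⠀
⠿⠿⠀⠀⠀⠀⠀⠀⠀⠀⠀
⠿⠿⠀⠀⠀⠀⠀⠀⠀⠀⠀

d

⠿⠀⠀⠀⠀⠀⠀⠀⠀⠀⠀
⠿⠀⠀⣿⠴⣿⠴⠒⠀⠀⠀
⠿⣿⠂⣿⠴⠒⠴⠴⠀⠀⠀
⠿⠒⠂⠴⠒⠒⠒⠒⠀⠀⠀
⠿⠒⠒⠒⠒⣿⠿⣿⠀⠀⠀
⠿⠿⠒⠂⠂⣾⠿⠒⠀⠀⠀
⠿⣿⠒⠿⠒⣿⠒⠂⠀⠀⠀
⠿⣿⠂⠒⠒⠒⠒⠿⠀⠀⠀
⠿⠀⠀⠀⠀⠀⠀⠀⠀⠀⠀
⠿⠀⠀⠀⠀⠀⠀⠀⠀⠀⠀
⠿⠀⠀⠀⠀⠀⠀⠀⠀⠀⠀

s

⠿⠀⠀⣿⠴⣿⠴⠒⠀⠀⠀
⠿⣿⠂⣿⠴⠒⠴⠴⠀⠀⠀
⠿⠒⠂⠴⠒⠒⠒⠒⠀⠀⠀
⠿⠒⠒⠒⠒⣿⠿⣿⠀⠀⠀
⠿⠿⠒⠂⠂⠂⠿⠒⠀⠀⠀
⠿⣿⠒⠿⠒⣾⠒⠂⠀⠀⠀
⠿⣿⠂⠒⠒⠒⠒⠿⠀⠀⠀
⠿⠀⠀⠿⠿⠒⠴⠒⠀⠀⠀
⠿⠀⠀⠀⠀⠀⠀⠀⠀⠀⠀
⠿⠀⠀⠀⠀⠀⠀⠀⠀⠀⠀
⠿⠀⠀⠀⠀⠀⠀⠀⠀⠀⠀

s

⠿⣿⠂⣿⠴⠒⠴⠴⠀⠀⠀
⠿⠒⠂⠴⠒⠒⠒⠒⠀⠀⠀
⠿⠒⠒⠒⠒⣿⠿⣿⠀⠀⠀
⠿⠿⠒⠂⠂⠂⠿⠒⠀⠀⠀
⠿⣿⠒⠿⠒⣿⠒⠂⠀⠀⠀
⠿⣿⠂⠒⠒⣾⠒⠿⠀⠀⠀
⠿⠀⠀⠿⠿⠒⠴⠒⠀⠀⠀
⠿⠀⠀⠒⠒⠒⠒⠿⠀⠀⠀
⠿⠀⠀⠀⠀⠀⠀⠀⠀⠀⠀
⠿⠀⠀⠀⠀⠀⠀⠀⠀⠀⠀
⠿⠀⠀⠀⠀⠀⠀⠀⠀⠀⠀

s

⠿⠒⠂⠴⠒⠒⠒⠒⠀⠀⠀
⠿⠒⠒⠒⠒⣿⠿⣿⠀⠀⠀
⠿⠿⠒⠂⠂⠂⠿⠒⠀⠀⠀
⠿⣿⠒⠿⠒⣿⠒⠂⠀⠀⠀
⠿⣿⠂⠒⠒⠒⠒⠿⠀⠀⠀
⠿⠀⠀⠿⠿⣾⠴⠒⠀⠀⠀
⠿⠀⠀⠒⠒⠒⠒⠿⠀⠀⠀
⠿⠀⠀⠒⣿⠒⠒⠂⠀⠀⠀
⠿⠀⠀⠀⠀⠀⠀⠀⠀⠀⠀
⠿⠀⠀⠀⠀⠀⠀⠀⠀⠀⠀
⠿⠀⠀⠀⠀⠀⠀⠀⠀⠀⠀

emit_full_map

⠀⠀⣿⠴⣿⠴⠒
⣿⠂⣿⠴⠒⠴⠴
⠒⠂⠴⠒⠒⠒⠒
⠒⠒⠒⠒⣿⠿⣿
⠿⠒⠂⠂⠂⠿⠒
⣿⠒⠿⠒⣿⠒⠂
⣿⠂⠒⠒⠒⠒⠿
⠀⠀⠿⠿⣾⠴⠒
⠀⠀⠒⠒⠒⠒⠿
⠀⠀⠒⣿⠒⠒⠂

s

⠿⠒⠒⠒⠒⣿⠿⣿⠀⠀⠀
⠿⠿⠒⠂⠂⠂⠿⠒⠀⠀⠀
⠿⣿⠒⠿⠒⣿⠒⠂⠀⠀⠀
⠿⣿⠂⠒⠒⠒⠒⠿⠀⠀⠀
⠿⠀⠀⠿⠿⠒⠴⠒⠀⠀⠀
⠿⠀⠀⠒⠒⣾⠒⠿⠀⠀⠀
⠿⠀⠀⠒⣿⠒⠒⠂⠀⠀⠀
⠿⠀⠀⠒⠒⠒⠂⠴⠀⠀⠀
⠿⠀⠀⠀⠀⠀⠀⠀⠀⠀⠀
⠿⠀⠀⠀⠀⠀⠀⠀⠀⠀⠀
⠿⠀⠀⠀⠀⠀⠀⠀⠀⠀⠀

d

⠒⠒⠒⠒⣿⠿⣿⠀⠀⠀⠀
⠿⠒⠂⠂⠂⠿⠒⠀⠀⠀⠀
⣿⠒⠿⠒⣿⠒⠂⠀⠀⠀⠀
⣿⠂⠒⠒⠒⠒⠿⠴⠀⠀⠀
⠀⠀⠿⠿⠒⠴⠒⣿⠀⠀⠀
⠀⠀⠒⠒⠒⣾⠿⣿⠀⠀⠀
⠀⠀⠒⣿⠒⠒⠂⠴⠀⠀⠀
⠀⠀⠒⠒⠒⠂⠴⠒⠀⠀⠀
⠀⠀⠀⠀⠀⠀⠀⠀⠀⠀⠀
⠀⠀⠀⠀⠀⠀⠀⠀⠀⠀⠀
⠀⠀⠀⠀⠀⠀⠀⠀⠀⠀⠀

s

⠿⠒⠂⠂⠂⠿⠒⠀⠀⠀⠀
⣿⠒⠿⠒⣿⠒⠂⠀⠀⠀⠀
⣿⠂⠒⠒⠒⠒⠿⠴⠀⠀⠀
⠀⠀⠿⠿⠒⠴⠒⣿⠀⠀⠀
⠀⠀⠒⠒⠒⠒⠿⣿⠀⠀⠀
⠀⠀⠒⣿⠒⣾⠂⠴⠀⠀⠀
⠀⠀⠒⠒⠒⠂⠴⠒⠀⠀⠀
⠀⠀⠀⣿⠴⣿⠒⣿⠀⠀⠀
⠀⠀⠀⠀⠀⠀⠀⠀⠀⠀⠀
⠀⠀⠀⠀⠀⠀⠀⠀⠀⠀⠀
⠀⠀⠀⠀⠀⠀⠀⠀⠀⠀⠀

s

⣿⠒⠿⠒⣿⠒⠂⠀⠀⠀⠀
⣿⠂⠒⠒⠒⠒⠿⠴⠀⠀⠀
⠀⠀⠿⠿⠒⠴⠒⣿⠀⠀⠀
⠀⠀⠒⠒⠒⠒⠿⣿⠀⠀⠀
⠀⠀⠒⣿⠒⠒⠂⠴⠀⠀⠀
⠀⠀⠒⠒⠒⣾⠴⠒⠀⠀⠀
⠀⠀⠀⣿⠴⣿⠒⣿⠀⠀⠀
⠀⠀⠀⠒⣿⣿⠒⠿⠀⠀⠀
⠀⠀⠀⠀⠀⠀⠀⠀⠀⠀⠀
⠀⠀⠀⠀⠀⠀⠀⠀⠀⠀⠀
⠀⠀⠀⠀⠀⠀⠀⠀⠀⠀⠀

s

⣿⠂⠒⠒⠒⠒⠿⠴⠀⠀⠀
⠀⠀⠿⠿⠒⠴⠒⣿⠀⠀⠀
⠀⠀⠒⠒⠒⠒⠿⣿⠀⠀⠀
⠀⠀⠒⣿⠒⠒⠂⠴⠀⠀⠀
⠀⠀⠒⠒⠒⠂⠴⠒⠀⠀⠀
⠀⠀⠀⣿⠴⣾⠒⣿⠀⠀⠀
⠀⠀⠀⠒⣿⣿⠒⠿⠀⠀⠀
⠀⠀⠀⠒⠒⠴⠴⠂⠀⠀⠀
⠀⠀⠀⠀⠀⠀⠀⠀⠀⠀⠀
⠀⠀⠀⠀⠀⠀⠀⠀⠀⠀⠀
⠀⠀⠀⠀⠀⠀⠀⠀⠀⠀⠀

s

⠀⠀⠿⠿⠒⠴⠒⣿⠀⠀⠀
⠀⠀⠒⠒⠒⠒⠿⣿⠀⠀⠀
⠀⠀⠒⣿⠒⠒⠂⠴⠀⠀⠀
⠀⠀⠒⠒⠒⠂⠴⠒⠀⠀⠀
⠀⠀⠀⣿⠴⣿⠒⣿⠀⠀⠀
⠀⠀⠀⠒⣿⣾⠒⠿⠀⠀⠀
⠀⠀⠀⠒⠒⠴⠴⠂⠀⠀⠀
⠀⠀⠀⣿⠴⣿⠂⠂⠀⠀⠀
⠀⠀⠀⠀⠀⠀⠀⠀⠀⠀⠀
⠀⠀⠀⠀⠀⠀⠀⠀⠀⠀⠀
⠀⠀⠀⠀⠀⠀⠀⠀⠀⠀⠀

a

⠿⠀⠀⠿⠿⠒⠴⠒⣿⠀⠀
⠿⠀⠀⠒⠒⠒⠒⠿⣿⠀⠀
⠿⠀⠀⠒⣿⠒⠒⠂⠴⠀⠀
⠿⠀⠀⠒⠒⠒⠂⠴⠒⠀⠀
⠿⠀⠀⠴⣿⠴⣿⠒⣿⠀⠀
⠿⠀⠀⣿⠒⣾⣿⠒⠿⠀⠀
⠿⠀⠀⠿⠒⠒⠴⠴⠂⠀⠀
⠿⠀⠀⠴⣿⠴⣿⠂⠂⠀⠀
⠿⠀⠀⠀⠀⠀⠀⠀⠀⠀⠀
⠿⠀⠀⠀⠀⠀⠀⠀⠀⠀⠀
⠿⠀⠀⠀⠀⠀⠀⠀⠀⠀⠀

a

⠿⠿⠀⠀⠿⠿⠒⠴⠒⣿⠀
⠿⠿⠀⠀⠒⠒⠒⠒⠿⣿⠀
⠿⠿⠀⠀⠒⣿⠒⠒⠂⠴⠀
⠿⠿⠀⠒⠒⠒⠒⠂⠴⠒⠀
⠿⠿⠀⠿⠴⣿⠴⣿⠒⣿⠀
⠿⠿⠀⠂⣿⣾⣿⣿⠒⠿⠀
⠿⠿⠀⠒⠿⠒⠒⠴⠴⠂⠀
⠿⠿⠀⣿⠴⣿⠴⣿⠂⠂⠀
⠿⠿⠀⠀⠀⠀⠀⠀⠀⠀⠀
⠿⠿⠀⠀⠀⠀⠀⠀⠀⠀⠀
⠿⠿⠀⠀⠀⠀⠀⠀⠀⠀⠀

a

⠿⠿⠿⠀⠀⠿⠿⠒⠴⠒⣿
⠿⠿⠿⠀⠀⠒⠒⠒⠒⠿⣿
⠿⠿⠿⠀⠀⠒⣿⠒⠒⠂⠴
⠿⠿⠿⠒⠒⠒⠒⠒⠂⠴⠒
⠿⠿⠿⠒⠿⠴⣿⠴⣿⠒⣿
⠿⠿⠿⠂⠂⣾⠒⣿⣿⠒⠿
⠿⠿⠿⠒⠒⠿⠒⠒⠴⠴⠂
⠿⠿⠿⣿⣿⠴⣿⠴⣿⠂⠂
⠿⠿⠿⠀⠀⠀⠀⠀⠀⠀⠀
⠿⠿⠿⠀⠀⠀⠀⠀⠀⠀⠀
⠿⠿⠿⠀⠀⠀⠀⠀⠀⠀⠀

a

⠿⠿⠿⠿⠀⠀⠿⠿⠒⠴⠒
⠿⠿⠿⠿⠀⠀⠒⠒⠒⠒⠿
⠿⠿⠿⠿⠀⠀⠒⣿⠒⠒⠂
⠿⠿⠿⠿⠒⠒⠒⠒⠒⠂⠴
⠿⠿⠿⠿⠒⠿⠴⣿⠴⣿⠒
⠿⠿⠿⠿⠂⣾⣿⠒⣿⣿⠒
⠿⠿⠿⠿⠒⠒⠿⠒⠒⠴⠴
⠿⠿⠿⠿⣿⣿⠴⣿⠴⣿⠂
⠿⠿⠿⠿⠀⠀⠀⠀⠀⠀⠀
⠿⠿⠿⠿⠀⠀⠀⠀⠀⠀⠀
⠿⠿⠿⠿⠀⠀⠀⠀⠀⠀⠀

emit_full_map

⠀⠀⣿⠴⣿⠴⠒⠀
⣿⠂⣿⠴⠒⠴⠴⠀
⠒⠂⠴⠒⠒⠒⠒⠀
⠒⠒⠒⠒⣿⠿⣿⠀
⠿⠒⠂⠂⠂⠿⠒⠀
⣿⠒⠿⠒⣿⠒⠂⠀
⣿⠂⠒⠒⠒⠒⠿⠴
⠀⠀⠿⠿⠒⠴⠒⣿
⠀⠀⠒⠒⠒⠒⠿⣿
⠀⠀⠒⣿⠒⠒⠂⠴
⠒⠒⠒⠒⠒⠂⠴⠒
⠒⠿⠴⣿⠴⣿⠒⣿
⠂⣾⣿⠒⣿⣿⠒⠿
⠒⠒⠿⠒⠒⠴⠴⠂
⣿⣿⠴⣿⠴⣿⠂⠂
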